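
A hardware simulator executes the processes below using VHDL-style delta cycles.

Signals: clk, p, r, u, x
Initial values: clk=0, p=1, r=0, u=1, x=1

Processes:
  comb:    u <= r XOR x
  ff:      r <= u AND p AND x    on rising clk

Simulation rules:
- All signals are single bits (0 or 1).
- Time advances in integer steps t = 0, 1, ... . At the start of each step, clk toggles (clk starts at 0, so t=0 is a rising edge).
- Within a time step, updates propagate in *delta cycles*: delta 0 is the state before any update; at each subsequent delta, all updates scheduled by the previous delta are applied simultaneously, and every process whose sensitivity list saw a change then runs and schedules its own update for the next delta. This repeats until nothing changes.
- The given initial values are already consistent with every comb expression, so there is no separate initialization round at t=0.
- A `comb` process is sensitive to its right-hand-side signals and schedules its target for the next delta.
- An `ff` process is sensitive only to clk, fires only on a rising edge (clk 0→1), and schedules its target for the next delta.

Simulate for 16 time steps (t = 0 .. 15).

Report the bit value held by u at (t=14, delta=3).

t=0 Δ0: r=0 p=1 clk=0 u=1 x=1
  Δ1: clk:0→1
  Δ2: r:0→1
  Δ3: u:1→0
  (3Δ to stable)
t=1 Δ0: r=1 p=1 clk=1 u=0 x=1
  Δ1: clk:1→0
  (1Δ to stable)
t=2 Δ0: r=1 p=1 clk=0 u=0 x=1
  Δ1: clk:0→1
  Δ2: r:1→0
  Δ3: u:0→1
  (3Δ to stable)
t=3 Δ0: r=0 p=1 clk=1 u=1 x=1
  Δ1: clk:1→0
  (1Δ to stable)
t=4 Δ0: r=0 p=1 clk=0 u=1 x=1
  Δ1: clk:0→1
  Δ2: r:0→1
  Δ3: u:1→0
  (3Δ to stable)
t=5 Δ0: r=1 p=1 clk=1 u=0 x=1
  Δ1: clk:1→0
  (1Δ to stable)
t=6 Δ0: r=1 p=1 clk=0 u=0 x=1
  Δ1: clk:0→1
  Δ2: r:1→0
  Δ3: u:0→1
  (3Δ to stable)
t=7 Δ0: r=0 p=1 clk=1 u=1 x=1
  Δ1: clk:1→0
  (1Δ to stable)
t=8 Δ0: r=0 p=1 clk=0 u=1 x=1
  Δ1: clk:0→1
  Δ2: r:0→1
  Δ3: u:1→0
  (3Δ to stable)
t=9 Δ0: r=1 p=1 clk=1 u=0 x=1
  Δ1: clk:1→0
  (1Δ to stable)
t=10 Δ0: r=1 p=1 clk=0 u=0 x=1
  Δ1: clk:0→1
  Δ2: r:1→0
  Δ3: u:0→1
  (3Δ to stable)
t=11 Δ0: r=0 p=1 clk=1 u=1 x=1
  Δ1: clk:1→0
  (1Δ to stable)
t=12 Δ0: r=0 p=1 clk=0 u=1 x=1
  Δ1: clk:0→1
  Δ2: r:0→1
  Δ3: u:1→0
  (3Δ to stable)
t=13 Δ0: r=1 p=1 clk=1 u=0 x=1
  Δ1: clk:1→0
  (1Δ to stable)
t=14 Δ0: r=1 p=1 clk=0 u=0 x=1
  Δ1: clk:0→1
  Δ2: r:1→0
  Δ3: u:0→1
  (3Δ to stable)
t=15 Δ0: r=0 p=1 clk=1 u=1 x=1
  Δ1: clk:1→0
  (1Δ to stable)

1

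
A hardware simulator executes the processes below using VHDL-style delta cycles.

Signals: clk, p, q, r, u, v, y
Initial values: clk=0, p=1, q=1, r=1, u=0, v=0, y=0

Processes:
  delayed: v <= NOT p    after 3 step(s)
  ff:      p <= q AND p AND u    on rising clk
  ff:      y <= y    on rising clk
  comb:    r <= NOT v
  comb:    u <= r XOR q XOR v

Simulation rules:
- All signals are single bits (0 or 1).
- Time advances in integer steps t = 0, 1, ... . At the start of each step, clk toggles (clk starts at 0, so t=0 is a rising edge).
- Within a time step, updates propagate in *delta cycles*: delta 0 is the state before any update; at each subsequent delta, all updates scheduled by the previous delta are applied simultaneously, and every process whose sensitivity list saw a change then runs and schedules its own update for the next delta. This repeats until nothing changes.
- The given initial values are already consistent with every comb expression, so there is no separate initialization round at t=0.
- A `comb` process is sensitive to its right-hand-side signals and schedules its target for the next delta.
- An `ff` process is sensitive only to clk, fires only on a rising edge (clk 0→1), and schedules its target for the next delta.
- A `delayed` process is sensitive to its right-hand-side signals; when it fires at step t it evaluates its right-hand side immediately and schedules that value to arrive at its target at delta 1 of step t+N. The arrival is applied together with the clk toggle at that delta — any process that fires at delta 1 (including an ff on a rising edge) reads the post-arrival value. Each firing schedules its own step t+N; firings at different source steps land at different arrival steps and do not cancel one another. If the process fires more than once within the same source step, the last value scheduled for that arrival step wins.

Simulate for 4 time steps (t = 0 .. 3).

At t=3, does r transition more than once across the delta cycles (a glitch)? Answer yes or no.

no

t=0 Δ0: u=0 q=1 r=1 p=1 clk=0 y=0 v=0
  Δ1: clk:0→1
  Δ2: p:1→0
  (2Δ to stable)
t=1 Δ0: u=0 q=1 r=1 p=0 clk=1 y=0 v=0
  Δ1: clk:1→0
  (1Δ to stable)
t=2 Δ0: u=0 q=1 r=1 p=0 clk=0 y=0 v=0
  Δ1: clk:0→1
  (1Δ to stable)
t=3 Δ0: u=0 q=1 r=1 p=0 clk=1 y=0 v=0
  Δ1: clk:1→0, v:0→1
  Δ2: u:0→1, r:1→0
  Δ3: u:1→0
  (3Δ to stable)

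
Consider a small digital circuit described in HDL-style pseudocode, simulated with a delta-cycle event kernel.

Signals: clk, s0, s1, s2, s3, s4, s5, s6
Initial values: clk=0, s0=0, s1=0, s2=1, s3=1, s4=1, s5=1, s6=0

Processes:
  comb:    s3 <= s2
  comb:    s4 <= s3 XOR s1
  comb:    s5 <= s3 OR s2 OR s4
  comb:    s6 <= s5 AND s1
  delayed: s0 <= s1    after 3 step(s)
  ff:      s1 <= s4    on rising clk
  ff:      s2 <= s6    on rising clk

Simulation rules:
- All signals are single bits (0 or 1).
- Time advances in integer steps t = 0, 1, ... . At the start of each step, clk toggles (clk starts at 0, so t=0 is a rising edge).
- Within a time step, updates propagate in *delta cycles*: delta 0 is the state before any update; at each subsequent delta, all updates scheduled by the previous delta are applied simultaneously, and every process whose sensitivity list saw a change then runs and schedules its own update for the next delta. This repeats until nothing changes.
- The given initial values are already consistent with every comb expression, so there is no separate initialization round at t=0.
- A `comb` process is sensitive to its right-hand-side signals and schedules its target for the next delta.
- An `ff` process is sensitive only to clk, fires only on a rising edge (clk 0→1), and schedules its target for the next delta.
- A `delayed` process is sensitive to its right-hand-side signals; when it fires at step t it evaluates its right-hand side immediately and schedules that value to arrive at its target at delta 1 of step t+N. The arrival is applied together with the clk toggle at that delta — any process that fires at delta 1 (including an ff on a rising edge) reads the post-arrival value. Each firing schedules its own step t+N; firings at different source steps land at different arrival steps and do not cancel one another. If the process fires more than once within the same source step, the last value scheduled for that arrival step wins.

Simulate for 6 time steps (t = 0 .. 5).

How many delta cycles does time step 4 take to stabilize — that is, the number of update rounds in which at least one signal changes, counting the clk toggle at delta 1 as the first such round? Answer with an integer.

3

t0.Δ0 s4=1 s0=0 s2=1 s1=0 s5=1 s3=1 clk=0 s6=0
t0.Δ1 s4=1 s0=0 s2=1 s1=0 s5=1 s3=1 clk=1 s6=0
t0.Δ2 s4=1 s0=0 s2=0 s1=1 s5=1 s3=1 clk=1 s6=0
t0.Δ3 s4=0 s0=0 s2=0 s1=1 s5=1 s3=0 clk=1 s6=1
t0.Δ4 s4=1 s0=0 s2=0 s1=1 s5=0 s3=0 clk=1 s6=1
t0.Δ5 s4=1 s0=0 s2=0 s1=1 s5=1 s3=0 clk=1 s6=0
t0.Δ6 s4=1 s0=0 s2=0 s1=1 s5=1 s3=0 clk=1 s6=1
t1.Δ0 s4=1 s0=0 s2=0 s1=1 s5=1 s3=0 clk=1 s6=1
t1.Δ1 s4=1 s0=0 s2=0 s1=1 s5=1 s3=0 clk=0 s6=1
t2.Δ0 s4=1 s0=0 s2=0 s1=1 s5=1 s3=0 clk=0 s6=1
t2.Δ1 s4=1 s0=0 s2=0 s1=1 s5=1 s3=0 clk=1 s6=1
t2.Δ2 s4=1 s0=0 s2=1 s1=1 s5=1 s3=0 clk=1 s6=1
t2.Δ3 s4=1 s0=0 s2=1 s1=1 s5=1 s3=1 clk=1 s6=1
t2.Δ4 s4=0 s0=0 s2=1 s1=1 s5=1 s3=1 clk=1 s6=1
t3.Δ0 s4=0 s0=0 s2=1 s1=1 s5=1 s3=1 clk=1 s6=1
t3.Δ1 s4=0 s0=1 s2=1 s1=1 s5=1 s3=1 clk=0 s6=1
t4.Δ0 s4=0 s0=1 s2=1 s1=1 s5=1 s3=1 clk=0 s6=1
t4.Δ1 s4=0 s0=1 s2=1 s1=1 s5=1 s3=1 clk=1 s6=1
t4.Δ2 s4=0 s0=1 s2=1 s1=0 s5=1 s3=1 clk=1 s6=1
t4.Δ3 s4=1 s0=1 s2=1 s1=0 s5=1 s3=1 clk=1 s6=0
t5.Δ0 s4=1 s0=1 s2=1 s1=0 s5=1 s3=1 clk=1 s6=0
t5.Δ1 s4=1 s0=1 s2=1 s1=0 s5=1 s3=1 clk=0 s6=0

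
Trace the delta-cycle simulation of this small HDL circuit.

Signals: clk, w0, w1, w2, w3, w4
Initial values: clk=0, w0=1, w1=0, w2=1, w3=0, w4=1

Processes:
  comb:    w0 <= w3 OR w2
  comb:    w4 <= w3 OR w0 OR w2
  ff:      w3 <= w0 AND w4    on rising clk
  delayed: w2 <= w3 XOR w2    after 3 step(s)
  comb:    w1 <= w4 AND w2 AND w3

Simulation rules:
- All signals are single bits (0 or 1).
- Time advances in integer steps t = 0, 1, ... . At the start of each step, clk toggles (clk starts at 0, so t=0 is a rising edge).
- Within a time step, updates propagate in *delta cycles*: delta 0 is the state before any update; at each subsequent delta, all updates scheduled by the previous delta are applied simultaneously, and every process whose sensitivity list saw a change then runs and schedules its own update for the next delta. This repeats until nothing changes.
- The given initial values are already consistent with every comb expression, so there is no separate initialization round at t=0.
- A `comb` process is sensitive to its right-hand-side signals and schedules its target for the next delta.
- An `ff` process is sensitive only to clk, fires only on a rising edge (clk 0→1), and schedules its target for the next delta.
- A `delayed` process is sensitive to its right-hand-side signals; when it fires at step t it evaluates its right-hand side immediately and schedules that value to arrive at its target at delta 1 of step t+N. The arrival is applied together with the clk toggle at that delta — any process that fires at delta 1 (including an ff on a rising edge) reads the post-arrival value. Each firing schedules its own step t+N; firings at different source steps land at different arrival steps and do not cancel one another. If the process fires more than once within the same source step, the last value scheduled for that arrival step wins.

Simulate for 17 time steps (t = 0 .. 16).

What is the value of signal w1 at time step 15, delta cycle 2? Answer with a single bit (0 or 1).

0

[bits: w3,w0,w4,w2,w1,clk]
t=0: Δ0=011100 Δ1=011101 Δ2=111101 Δ3=111111 | 3Δ
t=1: Δ0=111111 Δ1=111110 | 1Δ
t=2: Δ0=111110 Δ1=111111 | 1Δ
t=3: Δ0=111111 Δ1=111010 Δ2=111000 | 2Δ
t=4: Δ0=111000 Δ1=111001 | 1Δ
t=5: Δ0=111001 Δ1=111000 | 1Δ
t=6: Δ0=111000 Δ1=111101 Δ2=111111 | 2Δ
t=7: Δ0=111111 Δ1=111110 | 1Δ
t=8: Δ0=111110 Δ1=111111 | 1Δ
t=9: Δ0=111111 Δ1=111010 Δ2=111000 | 2Δ
t=10: Δ0=111000 Δ1=111001 | 1Δ
t=11: Δ0=111001 Δ1=111000 | 1Δ
t=12: Δ0=111000 Δ1=111101 Δ2=111111 | 2Δ
t=13: Δ0=111111 Δ1=111110 | 1Δ
t=14: Δ0=111110 Δ1=111111 | 1Δ
t=15: Δ0=111111 Δ1=111010 Δ2=111000 | 2Δ
t=16: Δ0=111000 Δ1=111001 | 1Δ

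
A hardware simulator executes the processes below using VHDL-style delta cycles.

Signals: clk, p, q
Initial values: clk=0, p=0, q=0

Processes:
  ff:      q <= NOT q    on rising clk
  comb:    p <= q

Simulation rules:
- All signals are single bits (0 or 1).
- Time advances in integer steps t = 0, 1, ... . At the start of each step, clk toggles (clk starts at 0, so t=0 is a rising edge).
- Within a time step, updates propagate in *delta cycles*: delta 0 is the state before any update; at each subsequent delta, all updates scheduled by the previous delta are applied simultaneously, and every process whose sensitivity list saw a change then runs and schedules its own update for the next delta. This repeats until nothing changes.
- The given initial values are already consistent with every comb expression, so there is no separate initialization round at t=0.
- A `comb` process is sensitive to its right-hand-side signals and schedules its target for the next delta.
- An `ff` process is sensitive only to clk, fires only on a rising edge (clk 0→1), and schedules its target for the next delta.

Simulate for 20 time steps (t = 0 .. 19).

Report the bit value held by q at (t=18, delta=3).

t=0 Δ0: clk=0 p=0 q=0
  Δ1: clk:0→1
  Δ2: q:0→1
  Δ3: p:0→1
  (3Δ to stable)
t=1 Δ0: clk=1 p=1 q=1
  Δ1: clk:1→0
  (1Δ to stable)
t=2 Δ0: clk=0 p=1 q=1
  Δ1: clk:0→1
  Δ2: q:1→0
  Δ3: p:1→0
  (3Δ to stable)
t=3 Δ0: clk=1 p=0 q=0
  Δ1: clk:1→0
  (1Δ to stable)
t=4 Δ0: clk=0 p=0 q=0
  Δ1: clk:0→1
  Δ2: q:0→1
  Δ3: p:0→1
  (3Δ to stable)
t=5 Δ0: clk=1 p=1 q=1
  Δ1: clk:1→0
  (1Δ to stable)
t=6 Δ0: clk=0 p=1 q=1
  Δ1: clk:0→1
  Δ2: q:1→0
  Δ3: p:1→0
  (3Δ to stable)
t=7 Δ0: clk=1 p=0 q=0
  Δ1: clk:1→0
  (1Δ to stable)
t=8 Δ0: clk=0 p=0 q=0
  Δ1: clk:0→1
  Δ2: q:0→1
  Δ3: p:0→1
  (3Δ to stable)
t=9 Δ0: clk=1 p=1 q=1
  Δ1: clk:1→0
  (1Δ to stable)
t=10 Δ0: clk=0 p=1 q=1
  Δ1: clk:0→1
  Δ2: q:1→0
  Δ3: p:1→0
  (3Δ to stable)
t=11 Δ0: clk=1 p=0 q=0
  Δ1: clk:1→0
  (1Δ to stable)
t=12 Δ0: clk=0 p=0 q=0
  Δ1: clk:0→1
  Δ2: q:0→1
  Δ3: p:0→1
  (3Δ to stable)
t=13 Δ0: clk=1 p=1 q=1
  Δ1: clk:1→0
  (1Δ to stable)
t=14 Δ0: clk=0 p=1 q=1
  Δ1: clk:0→1
  Δ2: q:1→0
  Δ3: p:1→0
  (3Δ to stable)
t=15 Δ0: clk=1 p=0 q=0
  Δ1: clk:1→0
  (1Δ to stable)
t=16 Δ0: clk=0 p=0 q=0
  Δ1: clk:0→1
  Δ2: q:0→1
  Δ3: p:0→1
  (3Δ to stable)
t=17 Δ0: clk=1 p=1 q=1
  Δ1: clk:1→0
  (1Δ to stable)
t=18 Δ0: clk=0 p=1 q=1
  Δ1: clk:0→1
  Δ2: q:1→0
  Δ3: p:1→0
  (3Δ to stable)
t=19 Δ0: clk=1 p=0 q=0
  Δ1: clk:1→0
  (1Δ to stable)

0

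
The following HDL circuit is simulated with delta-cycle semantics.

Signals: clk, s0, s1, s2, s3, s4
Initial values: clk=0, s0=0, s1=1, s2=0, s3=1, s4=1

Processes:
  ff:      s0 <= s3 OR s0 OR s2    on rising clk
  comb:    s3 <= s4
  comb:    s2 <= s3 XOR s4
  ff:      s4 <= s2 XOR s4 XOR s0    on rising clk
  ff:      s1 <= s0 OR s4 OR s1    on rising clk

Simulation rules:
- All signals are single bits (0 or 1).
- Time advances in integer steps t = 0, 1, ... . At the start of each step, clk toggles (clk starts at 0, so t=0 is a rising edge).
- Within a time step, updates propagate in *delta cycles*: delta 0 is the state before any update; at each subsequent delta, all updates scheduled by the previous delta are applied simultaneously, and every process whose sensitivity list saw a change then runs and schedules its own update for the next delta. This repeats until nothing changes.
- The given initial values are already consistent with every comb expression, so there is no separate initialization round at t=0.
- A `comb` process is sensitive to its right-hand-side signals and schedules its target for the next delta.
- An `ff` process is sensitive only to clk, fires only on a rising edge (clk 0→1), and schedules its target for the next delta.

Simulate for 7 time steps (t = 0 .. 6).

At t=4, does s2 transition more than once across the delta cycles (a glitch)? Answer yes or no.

yes

t0.Δ0 s1=1 s0=0 s4=1 clk=0 s2=0 s3=1
t0.Δ1 s1=1 s0=0 s4=1 clk=1 s2=0 s3=1
t0.Δ2 s1=1 s0=1 s4=1 clk=1 s2=0 s3=1
t1.Δ0 s1=1 s0=1 s4=1 clk=1 s2=0 s3=1
t1.Δ1 s1=1 s0=1 s4=1 clk=0 s2=0 s3=1
t2.Δ0 s1=1 s0=1 s4=1 clk=0 s2=0 s3=1
t2.Δ1 s1=1 s0=1 s4=1 clk=1 s2=0 s3=1
t2.Δ2 s1=1 s0=1 s4=0 clk=1 s2=0 s3=1
t2.Δ3 s1=1 s0=1 s4=0 clk=1 s2=1 s3=0
t2.Δ4 s1=1 s0=1 s4=0 clk=1 s2=0 s3=0
t3.Δ0 s1=1 s0=1 s4=0 clk=1 s2=0 s3=0
t3.Δ1 s1=1 s0=1 s4=0 clk=0 s2=0 s3=0
t4.Δ0 s1=1 s0=1 s4=0 clk=0 s2=0 s3=0
t4.Δ1 s1=1 s0=1 s4=0 clk=1 s2=0 s3=0
t4.Δ2 s1=1 s0=1 s4=1 clk=1 s2=0 s3=0
t4.Δ3 s1=1 s0=1 s4=1 clk=1 s2=1 s3=1
t4.Δ4 s1=1 s0=1 s4=1 clk=1 s2=0 s3=1
t5.Δ0 s1=1 s0=1 s4=1 clk=1 s2=0 s3=1
t5.Δ1 s1=1 s0=1 s4=1 clk=0 s2=0 s3=1
t6.Δ0 s1=1 s0=1 s4=1 clk=0 s2=0 s3=1
t6.Δ1 s1=1 s0=1 s4=1 clk=1 s2=0 s3=1
t6.Δ2 s1=1 s0=1 s4=0 clk=1 s2=0 s3=1
t6.Δ3 s1=1 s0=1 s4=0 clk=1 s2=1 s3=0
t6.Δ4 s1=1 s0=1 s4=0 clk=1 s2=0 s3=0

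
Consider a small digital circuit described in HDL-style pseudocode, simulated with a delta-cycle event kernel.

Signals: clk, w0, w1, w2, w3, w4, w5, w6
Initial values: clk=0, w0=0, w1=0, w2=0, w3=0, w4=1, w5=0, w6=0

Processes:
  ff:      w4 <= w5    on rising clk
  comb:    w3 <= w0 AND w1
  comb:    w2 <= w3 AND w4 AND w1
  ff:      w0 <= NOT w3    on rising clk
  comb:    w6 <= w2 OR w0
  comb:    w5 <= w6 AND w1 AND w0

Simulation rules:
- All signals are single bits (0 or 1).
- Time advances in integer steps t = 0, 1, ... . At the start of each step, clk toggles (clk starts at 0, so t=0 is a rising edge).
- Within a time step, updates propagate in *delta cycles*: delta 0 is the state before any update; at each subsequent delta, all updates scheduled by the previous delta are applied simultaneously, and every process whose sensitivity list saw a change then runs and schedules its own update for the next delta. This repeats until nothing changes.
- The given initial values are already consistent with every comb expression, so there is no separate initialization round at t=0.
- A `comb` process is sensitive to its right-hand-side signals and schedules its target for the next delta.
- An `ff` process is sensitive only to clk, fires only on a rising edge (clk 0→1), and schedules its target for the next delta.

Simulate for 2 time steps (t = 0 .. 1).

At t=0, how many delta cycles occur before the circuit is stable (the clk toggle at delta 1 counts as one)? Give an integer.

3

t0.Δ0 clk=0 w0=0 w6=0 w4=1 w5=0 w3=0 w2=0 w1=0
t0.Δ1 clk=1 w0=0 w6=0 w4=1 w5=0 w3=0 w2=0 w1=0
t0.Δ2 clk=1 w0=1 w6=0 w4=0 w5=0 w3=0 w2=0 w1=0
t0.Δ3 clk=1 w0=1 w6=1 w4=0 w5=0 w3=0 w2=0 w1=0
t1.Δ0 clk=1 w0=1 w6=1 w4=0 w5=0 w3=0 w2=0 w1=0
t1.Δ1 clk=0 w0=1 w6=1 w4=0 w5=0 w3=0 w2=0 w1=0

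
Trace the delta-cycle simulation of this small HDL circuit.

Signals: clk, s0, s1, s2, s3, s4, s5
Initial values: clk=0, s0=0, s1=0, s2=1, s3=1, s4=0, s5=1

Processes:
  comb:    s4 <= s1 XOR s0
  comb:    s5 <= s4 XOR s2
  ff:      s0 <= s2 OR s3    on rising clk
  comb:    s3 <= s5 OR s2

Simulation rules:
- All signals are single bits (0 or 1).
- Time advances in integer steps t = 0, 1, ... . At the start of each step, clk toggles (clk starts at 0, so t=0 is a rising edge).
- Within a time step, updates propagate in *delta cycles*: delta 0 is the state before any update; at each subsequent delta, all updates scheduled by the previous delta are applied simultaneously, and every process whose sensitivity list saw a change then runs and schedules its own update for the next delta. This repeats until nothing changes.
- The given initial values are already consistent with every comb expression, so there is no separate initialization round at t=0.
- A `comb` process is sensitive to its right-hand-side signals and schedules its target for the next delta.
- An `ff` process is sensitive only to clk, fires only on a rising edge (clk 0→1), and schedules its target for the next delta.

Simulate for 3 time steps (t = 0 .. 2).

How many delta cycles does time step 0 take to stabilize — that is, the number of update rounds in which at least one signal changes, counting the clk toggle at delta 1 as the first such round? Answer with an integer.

4

[bits: s5,s3,clk,s4,s2,s0,s1]
t=0: Δ0=1100100 Δ1=1110100 Δ2=1110110 Δ3=1111110 Δ4=0111110 | 4Δ
t=1: Δ0=0111110 Δ1=0101110 | 1Δ
t=2: Δ0=0101110 Δ1=0111110 | 1Δ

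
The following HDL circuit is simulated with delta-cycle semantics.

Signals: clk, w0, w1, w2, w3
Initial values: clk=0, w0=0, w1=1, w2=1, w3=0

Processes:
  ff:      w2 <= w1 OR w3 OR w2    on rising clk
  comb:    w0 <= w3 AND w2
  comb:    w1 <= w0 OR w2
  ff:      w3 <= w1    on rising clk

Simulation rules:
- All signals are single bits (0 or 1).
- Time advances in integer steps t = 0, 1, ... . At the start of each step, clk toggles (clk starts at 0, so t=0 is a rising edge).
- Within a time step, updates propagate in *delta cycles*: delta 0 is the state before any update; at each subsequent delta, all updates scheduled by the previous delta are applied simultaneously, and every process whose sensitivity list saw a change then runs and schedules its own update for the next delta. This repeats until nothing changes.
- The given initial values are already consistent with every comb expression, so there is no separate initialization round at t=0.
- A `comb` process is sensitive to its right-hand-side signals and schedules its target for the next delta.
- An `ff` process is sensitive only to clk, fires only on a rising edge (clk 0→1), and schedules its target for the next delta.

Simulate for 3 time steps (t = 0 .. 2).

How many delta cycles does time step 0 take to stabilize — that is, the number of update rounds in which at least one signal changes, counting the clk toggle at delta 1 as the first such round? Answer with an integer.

[bits: w1,w0,w2,clk,w3]
t=0: Δ0=10100 Δ1=10110 Δ2=10111 Δ3=11111 | 3Δ
t=1: Δ0=11111 Δ1=11101 | 1Δ
t=2: Δ0=11101 Δ1=11111 | 1Δ

3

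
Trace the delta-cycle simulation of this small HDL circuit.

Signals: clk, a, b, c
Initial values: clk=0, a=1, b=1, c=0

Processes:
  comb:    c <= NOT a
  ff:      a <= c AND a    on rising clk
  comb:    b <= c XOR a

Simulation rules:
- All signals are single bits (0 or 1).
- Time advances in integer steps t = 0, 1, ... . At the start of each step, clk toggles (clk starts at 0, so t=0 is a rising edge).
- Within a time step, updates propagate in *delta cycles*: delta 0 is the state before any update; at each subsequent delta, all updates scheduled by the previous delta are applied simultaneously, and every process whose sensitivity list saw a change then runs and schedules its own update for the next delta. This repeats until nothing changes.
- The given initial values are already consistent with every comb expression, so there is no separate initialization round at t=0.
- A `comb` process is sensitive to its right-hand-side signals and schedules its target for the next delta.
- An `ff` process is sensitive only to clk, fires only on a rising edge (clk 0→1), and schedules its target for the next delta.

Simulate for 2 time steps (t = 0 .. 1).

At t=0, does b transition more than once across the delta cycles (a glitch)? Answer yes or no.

yes

[bits: b,a,c,clk]
t=0: Δ0=1100 Δ1=1101 Δ2=1001 Δ3=0011 Δ4=1011 | 4Δ
t=1: Δ0=1011 Δ1=1010 | 1Δ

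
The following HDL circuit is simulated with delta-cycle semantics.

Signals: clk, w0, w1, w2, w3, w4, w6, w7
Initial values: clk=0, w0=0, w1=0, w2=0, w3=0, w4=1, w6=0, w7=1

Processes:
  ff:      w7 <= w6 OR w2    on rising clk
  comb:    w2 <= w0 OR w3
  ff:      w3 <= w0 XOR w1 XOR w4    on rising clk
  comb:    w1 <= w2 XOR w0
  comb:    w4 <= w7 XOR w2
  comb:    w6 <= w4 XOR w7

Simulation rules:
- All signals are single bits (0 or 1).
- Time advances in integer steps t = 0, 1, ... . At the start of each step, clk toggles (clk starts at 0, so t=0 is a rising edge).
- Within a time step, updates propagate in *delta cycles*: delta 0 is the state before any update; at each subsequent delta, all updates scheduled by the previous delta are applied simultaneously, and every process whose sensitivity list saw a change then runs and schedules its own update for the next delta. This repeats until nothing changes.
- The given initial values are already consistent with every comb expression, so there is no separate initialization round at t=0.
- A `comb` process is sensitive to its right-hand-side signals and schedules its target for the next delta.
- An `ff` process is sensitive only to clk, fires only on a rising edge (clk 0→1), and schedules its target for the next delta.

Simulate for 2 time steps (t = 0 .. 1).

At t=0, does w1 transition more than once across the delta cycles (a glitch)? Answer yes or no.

t0.Δ0 w1=0 w7=1 clk=0 w2=0 w3=0 w0=0 w4=1 w6=0
t0.Δ1 w1=0 w7=1 clk=1 w2=0 w3=0 w0=0 w4=1 w6=0
t0.Δ2 w1=0 w7=0 clk=1 w2=0 w3=1 w0=0 w4=1 w6=0
t0.Δ3 w1=0 w7=0 clk=1 w2=1 w3=1 w0=0 w4=0 w6=1
t0.Δ4 w1=1 w7=0 clk=1 w2=1 w3=1 w0=0 w4=1 w6=0
t0.Δ5 w1=1 w7=0 clk=1 w2=1 w3=1 w0=0 w4=1 w6=1
t1.Δ0 w1=1 w7=0 clk=1 w2=1 w3=1 w0=0 w4=1 w6=1
t1.Δ1 w1=1 w7=0 clk=0 w2=1 w3=1 w0=0 w4=1 w6=1

no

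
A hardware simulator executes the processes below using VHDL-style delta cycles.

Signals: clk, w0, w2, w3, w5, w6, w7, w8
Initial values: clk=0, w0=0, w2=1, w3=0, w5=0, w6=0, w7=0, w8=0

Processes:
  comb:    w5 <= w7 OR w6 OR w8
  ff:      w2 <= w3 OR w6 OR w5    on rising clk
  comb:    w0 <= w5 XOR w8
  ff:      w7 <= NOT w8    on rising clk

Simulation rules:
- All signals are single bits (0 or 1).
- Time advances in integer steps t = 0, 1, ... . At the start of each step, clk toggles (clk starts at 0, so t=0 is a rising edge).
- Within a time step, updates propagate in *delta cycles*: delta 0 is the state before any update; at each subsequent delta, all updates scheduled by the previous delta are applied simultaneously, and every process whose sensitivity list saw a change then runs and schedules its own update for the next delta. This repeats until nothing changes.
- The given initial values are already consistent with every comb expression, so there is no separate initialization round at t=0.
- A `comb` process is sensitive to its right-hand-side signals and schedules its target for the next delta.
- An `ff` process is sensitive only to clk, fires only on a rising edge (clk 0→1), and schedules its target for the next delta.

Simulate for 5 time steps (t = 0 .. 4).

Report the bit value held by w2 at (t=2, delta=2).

1

[bits: clk,w7,w8,w5,w6,w2,w0,w3]
t=0: Δ0=00000100 Δ1=10000100 Δ2=11000000 Δ3=11010000 Δ4=11010010 | 4Δ
t=1: Δ0=11010010 Δ1=01010010 | 1Δ
t=2: Δ0=01010010 Δ1=11010010 Δ2=11010110 | 2Δ
t=3: Δ0=11010110 Δ1=01010110 | 1Δ
t=4: Δ0=01010110 Δ1=11010110 | 1Δ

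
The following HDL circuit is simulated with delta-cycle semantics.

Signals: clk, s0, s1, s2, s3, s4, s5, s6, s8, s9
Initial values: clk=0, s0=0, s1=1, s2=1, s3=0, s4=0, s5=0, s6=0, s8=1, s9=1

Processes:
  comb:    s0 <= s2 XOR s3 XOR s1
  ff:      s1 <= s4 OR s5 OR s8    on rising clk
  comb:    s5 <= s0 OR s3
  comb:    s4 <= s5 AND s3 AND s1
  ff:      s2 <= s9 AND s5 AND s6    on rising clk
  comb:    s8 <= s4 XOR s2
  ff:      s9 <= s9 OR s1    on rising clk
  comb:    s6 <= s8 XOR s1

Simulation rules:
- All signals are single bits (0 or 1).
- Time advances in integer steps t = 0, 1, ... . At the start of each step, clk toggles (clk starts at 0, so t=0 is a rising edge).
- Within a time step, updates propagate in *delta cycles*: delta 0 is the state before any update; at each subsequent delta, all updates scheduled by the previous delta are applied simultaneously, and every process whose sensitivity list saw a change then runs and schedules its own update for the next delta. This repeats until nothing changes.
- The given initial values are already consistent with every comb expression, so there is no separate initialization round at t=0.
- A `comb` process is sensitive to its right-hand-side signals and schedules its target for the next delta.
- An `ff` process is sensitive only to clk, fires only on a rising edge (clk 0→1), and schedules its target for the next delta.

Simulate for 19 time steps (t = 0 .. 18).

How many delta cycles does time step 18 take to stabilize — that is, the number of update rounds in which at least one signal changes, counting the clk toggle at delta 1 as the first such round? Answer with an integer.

4

t0.Δ0 s9=1 s8=1 s5=0 s6=0 s2=1 s1=1 s4=0 s0=0 s3=0 clk=0
t0.Δ1 s9=1 s8=1 s5=0 s6=0 s2=1 s1=1 s4=0 s0=0 s3=0 clk=1
t0.Δ2 s9=1 s8=1 s5=0 s6=0 s2=0 s1=1 s4=0 s0=0 s3=0 clk=1
t0.Δ3 s9=1 s8=0 s5=0 s6=0 s2=0 s1=1 s4=0 s0=1 s3=0 clk=1
t0.Δ4 s9=1 s8=0 s5=1 s6=1 s2=0 s1=1 s4=0 s0=1 s3=0 clk=1
t1.Δ0 s9=1 s8=0 s5=1 s6=1 s2=0 s1=1 s4=0 s0=1 s3=0 clk=1
t1.Δ1 s9=1 s8=0 s5=1 s6=1 s2=0 s1=1 s4=0 s0=1 s3=0 clk=0
t2.Δ0 s9=1 s8=0 s5=1 s6=1 s2=0 s1=1 s4=0 s0=1 s3=0 clk=0
t2.Δ1 s9=1 s8=0 s5=1 s6=1 s2=0 s1=1 s4=0 s0=1 s3=0 clk=1
t2.Δ2 s9=1 s8=0 s5=1 s6=1 s2=1 s1=1 s4=0 s0=1 s3=0 clk=1
t2.Δ3 s9=1 s8=1 s5=1 s6=1 s2=1 s1=1 s4=0 s0=0 s3=0 clk=1
t2.Δ4 s9=1 s8=1 s5=0 s6=0 s2=1 s1=1 s4=0 s0=0 s3=0 clk=1
t3.Δ0 s9=1 s8=1 s5=0 s6=0 s2=1 s1=1 s4=0 s0=0 s3=0 clk=1
t3.Δ1 s9=1 s8=1 s5=0 s6=0 s2=1 s1=1 s4=0 s0=0 s3=0 clk=0
t4.Δ0 s9=1 s8=1 s5=0 s6=0 s2=1 s1=1 s4=0 s0=0 s3=0 clk=0
t4.Δ1 s9=1 s8=1 s5=0 s6=0 s2=1 s1=1 s4=0 s0=0 s3=0 clk=1
t4.Δ2 s9=1 s8=1 s5=0 s6=0 s2=0 s1=1 s4=0 s0=0 s3=0 clk=1
t4.Δ3 s9=1 s8=0 s5=0 s6=0 s2=0 s1=1 s4=0 s0=1 s3=0 clk=1
t4.Δ4 s9=1 s8=0 s5=1 s6=1 s2=0 s1=1 s4=0 s0=1 s3=0 clk=1
t5.Δ0 s9=1 s8=0 s5=1 s6=1 s2=0 s1=1 s4=0 s0=1 s3=0 clk=1
t5.Δ1 s9=1 s8=0 s5=1 s6=1 s2=0 s1=1 s4=0 s0=1 s3=0 clk=0
t6.Δ0 s9=1 s8=0 s5=1 s6=1 s2=0 s1=1 s4=0 s0=1 s3=0 clk=0
t6.Δ1 s9=1 s8=0 s5=1 s6=1 s2=0 s1=1 s4=0 s0=1 s3=0 clk=1
t6.Δ2 s9=1 s8=0 s5=1 s6=1 s2=1 s1=1 s4=0 s0=1 s3=0 clk=1
t6.Δ3 s9=1 s8=1 s5=1 s6=1 s2=1 s1=1 s4=0 s0=0 s3=0 clk=1
t6.Δ4 s9=1 s8=1 s5=0 s6=0 s2=1 s1=1 s4=0 s0=0 s3=0 clk=1
t7.Δ0 s9=1 s8=1 s5=0 s6=0 s2=1 s1=1 s4=0 s0=0 s3=0 clk=1
t7.Δ1 s9=1 s8=1 s5=0 s6=0 s2=1 s1=1 s4=0 s0=0 s3=0 clk=0
t8.Δ0 s9=1 s8=1 s5=0 s6=0 s2=1 s1=1 s4=0 s0=0 s3=0 clk=0
t8.Δ1 s9=1 s8=1 s5=0 s6=0 s2=1 s1=1 s4=0 s0=0 s3=0 clk=1
t8.Δ2 s9=1 s8=1 s5=0 s6=0 s2=0 s1=1 s4=0 s0=0 s3=0 clk=1
t8.Δ3 s9=1 s8=0 s5=0 s6=0 s2=0 s1=1 s4=0 s0=1 s3=0 clk=1
t8.Δ4 s9=1 s8=0 s5=1 s6=1 s2=0 s1=1 s4=0 s0=1 s3=0 clk=1
t9.Δ0 s9=1 s8=0 s5=1 s6=1 s2=0 s1=1 s4=0 s0=1 s3=0 clk=1
t9.Δ1 s9=1 s8=0 s5=1 s6=1 s2=0 s1=1 s4=0 s0=1 s3=0 clk=0
t10.Δ0 s9=1 s8=0 s5=1 s6=1 s2=0 s1=1 s4=0 s0=1 s3=0 clk=0
t10.Δ1 s9=1 s8=0 s5=1 s6=1 s2=0 s1=1 s4=0 s0=1 s3=0 clk=1
t10.Δ2 s9=1 s8=0 s5=1 s6=1 s2=1 s1=1 s4=0 s0=1 s3=0 clk=1
t10.Δ3 s9=1 s8=1 s5=1 s6=1 s2=1 s1=1 s4=0 s0=0 s3=0 clk=1
t10.Δ4 s9=1 s8=1 s5=0 s6=0 s2=1 s1=1 s4=0 s0=0 s3=0 clk=1
t11.Δ0 s9=1 s8=1 s5=0 s6=0 s2=1 s1=1 s4=0 s0=0 s3=0 clk=1
t11.Δ1 s9=1 s8=1 s5=0 s6=0 s2=1 s1=1 s4=0 s0=0 s3=0 clk=0
t12.Δ0 s9=1 s8=1 s5=0 s6=0 s2=1 s1=1 s4=0 s0=0 s3=0 clk=0
t12.Δ1 s9=1 s8=1 s5=0 s6=0 s2=1 s1=1 s4=0 s0=0 s3=0 clk=1
t12.Δ2 s9=1 s8=1 s5=0 s6=0 s2=0 s1=1 s4=0 s0=0 s3=0 clk=1
t12.Δ3 s9=1 s8=0 s5=0 s6=0 s2=0 s1=1 s4=0 s0=1 s3=0 clk=1
t12.Δ4 s9=1 s8=0 s5=1 s6=1 s2=0 s1=1 s4=0 s0=1 s3=0 clk=1
t13.Δ0 s9=1 s8=0 s5=1 s6=1 s2=0 s1=1 s4=0 s0=1 s3=0 clk=1
t13.Δ1 s9=1 s8=0 s5=1 s6=1 s2=0 s1=1 s4=0 s0=1 s3=0 clk=0
t14.Δ0 s9=1 s8=0 s5=1 s6=1 s2=0 s1=1 s4=0 s0=1 s3=0 clk=0
t14.Δ1 s9=1 s8=0 s5=1 s6=1 s2=0 s1=1 s4=0 s0=1 s3=0 clk=1
t14.Δ2 s9=1 s8=0 s5=1 s6=1 s2=1 s1=1 s4=0 s0=1 s3=0 clk=1
t14.Δ3 s9=1 s8=1 s5=1 s6=1 s2=1 s1=1 s4=0 s0=0 s3=0 clk=1
t14.Δ4 s9=1 s8=1 s5=0 s6=0 s2=1 s1=1 s4=0 s0=0 s3=0 clk=1
t15.Δ0 s9=1 s8=1 s5=0 s6=0 s2=1 s1=1 s4=0 s0=0 s3=0 clk=1
t15.Δ1 s9=1 s8=1 s5=0 s6=0 s2=1 s1=1 s4=0 s0=0 s3=0 clk=0
t16.Δ0 s9=1 s8=1 s5=0 s6=0 s2=1 s1=1 s4=0 s0=0 s3=0 clk=0
t16.Δ1 s9=1 s8=1 s5=0 s6=0 s2=1 s1=1 s4=0 s0=0 s3=0 clk=1
t16.Δ2 s9=1 s8=1 s5=0 s6=0 s2=0 s1=1 s4=0 s0=0 s3=0 clk=1
t16.Δ3 s9=1 s8=0 s5=0 s6=0 s2=0 s1=1 s4=0 s0=1 s3=0 clk=1
t16.Δ4 s9=1 s8=0 s5=1 s6=1 s2=0 s1=1 s4=0 s0=1 s3=0 clk=1
t17.Δ0 s9=1 s8=0 s5=1 s6=1 s2=0 s1=1 s4=0 s0=1 s3=0 clk=1
t17.Δ1 s9=1 s8=0 s5=1 s6=1 s2=0 s1=1 s4=0 s0=1 s3=0 clk=0
t18.Δ0 s9=1 s8=0 s5=1 s6=1 s2=0 s1=1 s4=0 s0=1 s3=0 clk=0
t18.Δ1 s9=1 s8=0 s5=1 s6=1 s2=0 s1=1 s4=0 s0=1 s3=0 clk=1
t18.Δ2 s9=1 s8=0 s5=1 s6=1 s2=1 s1=1 s4=0 s0=1 s3=0 clk=1
t18.Δ3 s9=1 s8=1 s5=1 s6=1 s2=1 s1=1 s4=0 s0=0 s3=0 clk=1
t18.Δ4 s9=1 s8=1 s5=0 s6=0 s2=1 s1=1 s4=0 s0=0 s3=0 clk=1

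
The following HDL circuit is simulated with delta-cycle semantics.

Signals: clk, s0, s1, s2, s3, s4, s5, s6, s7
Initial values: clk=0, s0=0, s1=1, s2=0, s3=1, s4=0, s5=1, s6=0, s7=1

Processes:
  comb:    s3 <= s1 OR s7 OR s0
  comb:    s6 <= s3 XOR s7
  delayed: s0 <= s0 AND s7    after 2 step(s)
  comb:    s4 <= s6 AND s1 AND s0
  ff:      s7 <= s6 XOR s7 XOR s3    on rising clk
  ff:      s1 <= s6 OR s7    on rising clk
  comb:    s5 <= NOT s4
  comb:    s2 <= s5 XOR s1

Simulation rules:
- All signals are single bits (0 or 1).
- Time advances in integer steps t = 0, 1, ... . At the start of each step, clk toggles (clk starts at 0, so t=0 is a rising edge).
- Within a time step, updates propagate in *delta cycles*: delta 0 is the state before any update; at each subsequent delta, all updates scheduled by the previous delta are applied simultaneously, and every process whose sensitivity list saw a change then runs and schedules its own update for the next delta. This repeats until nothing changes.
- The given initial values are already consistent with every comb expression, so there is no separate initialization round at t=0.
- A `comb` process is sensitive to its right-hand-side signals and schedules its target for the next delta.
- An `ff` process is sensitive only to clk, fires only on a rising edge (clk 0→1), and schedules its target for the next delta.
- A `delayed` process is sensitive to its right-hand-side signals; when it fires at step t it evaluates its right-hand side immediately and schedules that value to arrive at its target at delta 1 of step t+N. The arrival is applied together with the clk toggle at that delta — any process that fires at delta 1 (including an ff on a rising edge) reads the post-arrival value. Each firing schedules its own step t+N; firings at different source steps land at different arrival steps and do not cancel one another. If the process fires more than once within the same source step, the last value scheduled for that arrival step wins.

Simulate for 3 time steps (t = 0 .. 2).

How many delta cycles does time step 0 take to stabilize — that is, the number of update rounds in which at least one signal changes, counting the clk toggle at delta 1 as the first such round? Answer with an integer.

[bits: s2,s7,clk,s6,s0,s1,s3,s5,s4]
t=0: Δ0=010001110 Δ1=011001110 Δ2=001001110 Δ3=001101110 | 3Δ
t=1: Δ0=001101110 Δ1=000101110 | 1Δ
t=2: Δ0=000101110 Δ1=001101110 | 1Δ

3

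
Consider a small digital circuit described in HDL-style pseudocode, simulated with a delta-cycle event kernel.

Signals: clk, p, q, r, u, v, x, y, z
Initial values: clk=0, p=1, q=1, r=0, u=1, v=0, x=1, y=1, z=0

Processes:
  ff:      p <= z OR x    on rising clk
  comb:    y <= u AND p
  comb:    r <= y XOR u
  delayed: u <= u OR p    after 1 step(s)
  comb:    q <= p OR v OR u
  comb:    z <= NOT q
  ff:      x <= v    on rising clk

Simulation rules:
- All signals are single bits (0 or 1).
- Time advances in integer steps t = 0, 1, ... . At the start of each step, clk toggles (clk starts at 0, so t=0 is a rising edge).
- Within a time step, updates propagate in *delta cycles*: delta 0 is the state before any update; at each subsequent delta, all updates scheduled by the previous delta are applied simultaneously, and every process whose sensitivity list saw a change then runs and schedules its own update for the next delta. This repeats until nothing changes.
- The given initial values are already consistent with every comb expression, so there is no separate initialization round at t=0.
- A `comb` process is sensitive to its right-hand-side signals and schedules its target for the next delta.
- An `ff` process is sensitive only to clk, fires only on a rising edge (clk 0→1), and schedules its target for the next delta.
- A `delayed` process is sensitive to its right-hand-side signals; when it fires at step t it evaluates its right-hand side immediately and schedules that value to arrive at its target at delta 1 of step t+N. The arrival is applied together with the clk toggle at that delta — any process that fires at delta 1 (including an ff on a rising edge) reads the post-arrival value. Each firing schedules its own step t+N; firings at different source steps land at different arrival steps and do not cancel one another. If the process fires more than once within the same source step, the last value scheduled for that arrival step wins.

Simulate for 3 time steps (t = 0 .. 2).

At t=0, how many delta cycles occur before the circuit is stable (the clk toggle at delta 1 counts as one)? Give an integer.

2

[bits: clk,v,p,q,u,r,z,y,x]
t=0: Δ0=001110011 Δ1=101110011 Δ2=101110010 | 2Δ
t=1: Δ0=101110010 Δ1=001110010 | 1Δ
t=2: Δ0=001110010 Δ1=101110010 Δ2=100110010 Δ3=100110000 Δ4=100111000 | 4Δ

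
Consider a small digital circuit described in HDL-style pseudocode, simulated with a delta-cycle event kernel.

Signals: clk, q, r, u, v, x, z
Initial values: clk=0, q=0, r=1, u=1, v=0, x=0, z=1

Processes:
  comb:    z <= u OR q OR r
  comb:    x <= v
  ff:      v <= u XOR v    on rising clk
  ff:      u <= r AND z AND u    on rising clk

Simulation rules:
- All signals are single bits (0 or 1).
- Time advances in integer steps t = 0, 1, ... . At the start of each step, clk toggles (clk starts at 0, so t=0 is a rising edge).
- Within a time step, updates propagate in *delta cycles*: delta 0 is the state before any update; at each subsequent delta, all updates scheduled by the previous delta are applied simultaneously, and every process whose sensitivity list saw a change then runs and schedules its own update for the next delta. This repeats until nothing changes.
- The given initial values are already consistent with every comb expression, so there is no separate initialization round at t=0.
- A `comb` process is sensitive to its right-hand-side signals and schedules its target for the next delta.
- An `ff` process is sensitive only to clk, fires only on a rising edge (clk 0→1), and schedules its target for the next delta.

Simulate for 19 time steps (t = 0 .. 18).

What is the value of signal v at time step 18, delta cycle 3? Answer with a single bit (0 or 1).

t0.Δ0 r=1 x=0 u=1 v=0 z=1 clk=0 q=0
t0.Δ1 r=1 x=0 u=1 v=0 z=1 clk=1 q=0
t0.Δ2 r=1 x=0 u=1 v=1 z=1 clk=1 q=0
t0.Δ3 r=1 x=1 u=1 v=1 z=1 clk=1 q=0
t1.Δ0 r=1 x=1 u=1 v=1 z=1 clk=1 q=0
t1.Δ1 r=1 x=1 u=1 v=1 z=1 clk=0 q=0
t2.Δ0 r=1 x=1 u=1 v=1 z=1 clk=0 q=0
t2.Δ1 r=1 x=1 u=1 v=1 z=1 clk=1 q=0
t2.Δ2 r=1 x=1 u=1 v=0 z=1 clk=1 q=0
t2.Δ3 r=1 x=0 u=1 v=0 z=1 clk=1 q=0
t3.Δ0 r=1 x=0 u=1 v=0 z=1 clk=1 q=0
t3.Δ1 r=1 x=0 u=1 v=0 z=1 clk=0 q=0
t4.Δ0 r=1 x=0 u=1 v=0 z=1 clk=0 q=0
t4.Δ1 r=1 x=0 u=1 v=0 z=1 clk=1 q=0
t4.Δ2 r=1 x=0 u=1 v=1 z=1 clk=1 q=0
t4.Δ3 r=1 x=1 u=1 v=1 z=1 clk=1 q=0
t5.Δ0 r=1 x=1 u=1 v=1 z=1 clk=1 q=0
t5.Δ1 r=1 x=1 u=1 v=1 z=1 clk=0 q=0
t6.Δ0 r=1 x=1 u=1 v=1 z=1 clk=0 q=0
t6.Δ1 r=1 x=1 u=1 v=1 z=1 clk=1 q=0
t6.Δ2 r=1 x=1 u=1 v=0 z=1 clk=1 q=0
t6.Δ3 r=1 x=0 u=1 v=0 z=1 clk=1 q=0
t7.Δ0 r=1 x=0 u=1 v=0 z=1 clk=1 q=0
t7.Δ1 r=1 x=0 u=1 v=0 z=1 clk=0 q=0
t8.Δ0 r=1 x=0 u=1 v=0 z=1 clk=0 q=0
t8.Δ1 r=1 x=0 u=1 v=0 z=1 clk=1 q=0
t8.Δ2 r=1 x=0 u=1 v=1 z=1 clk=1 q=0
t8.Δ3 r=1 x=1 u=1 v=1 z=1 clk=1 q=0
t9.Δ0 r=1 x=1 u=1 v=1 z=1 clk=1 q=0
t9.Δ1 r=1 x=1 u=1 v=1 z=1 clk=0 q=0
t10.Δ0 r=1 x=1 u=1 v=1 z=1 clk=0 q=0
t10.Δ1 r=1 x=1 u=1 v=1 z=1 clk=1 q=0
t10.Δ2 r=1 x=1 u=1 v=0 z=1 clk=1 q=0
t10.Δ3 r=1 x=0 u=1 v=0 z=1 clk=1 q=0
t11.Δ0 r=1 x=0 u=1 v=0 z=1 clk=1 q=0
t11.Δ1 r=1 x=0 u=1 v=0 z=1 clk=0 q=0
t12.Δ0 r=1 x=0 u=1 v=0 z=1 clk=0 q=0
t12.Δ1 r=1 x=0 u=1 v=0 z=1 clk=1 q=0
t12.Δ2 r=1 x=0 u=1 v=1 z=1 clk=1 q=0
t12.Δ3 r=1 x=1 u=1 v=1 z=1 clk=1 q=0
t13.Δ0 r=1 x=1 u=1 v=1 z=1 clk=1 q=0
t13.Δ1 r=1 x=1 u=1 v=1 z=1 clk=0 q=0
t14.Δ0 r=1 x=1 u=1 v=1 z=1 clk=0 q=0
t14.Δ1 r=1 x=1 u=1 v=1 z=1 clk=1 q=0
t14.Δ2 r=1 x=1 u=1 v=0 z=1 clk=1 q=0
t14.Δ3 r=1 x=0 u=1 v=0 z=1 clk=1 q=0
t15.Δ0 r=1 x=0 u=1 v=0 z=1 clk=1 q=0
t15.Δ1 r=1 x=0 u=1 v=0 z=1 clk=0 q=0
t16.Δ0 r=1 x=0 u=1 v=0 z=1 clk=0 q=0
t16.Δ1 r=1 x=0 u=1 v=0 z=1 clk=1 q=0
t16.Δ2 r=1 x=0 u=1 v=1 z=1 clk=1 q=0
t16.Δ3 r=1 x=1 u=1 v=1 z=1 clk=1 q=0
t17.Δ0 r=1 x=1 u=1 v=1 z=1 clk=1 q=0
t17.Δ1 r=1 x=1 u=1 v=1 z=1 clk=0 q=0
t18.Δ0 r=1 x=1 u=1 v=1 z=1 clk=0 q=0
t18.Δ1 r=1 x=1 u=1 v=1 z=1 clk=1 q=0
t18.Δ2 r=1 x=1 u=1 v=0 z=1 clk=1 q=0
t18.Δ3 r=1 x=0 u=1 v=0 z=1 clk=1 q=0

0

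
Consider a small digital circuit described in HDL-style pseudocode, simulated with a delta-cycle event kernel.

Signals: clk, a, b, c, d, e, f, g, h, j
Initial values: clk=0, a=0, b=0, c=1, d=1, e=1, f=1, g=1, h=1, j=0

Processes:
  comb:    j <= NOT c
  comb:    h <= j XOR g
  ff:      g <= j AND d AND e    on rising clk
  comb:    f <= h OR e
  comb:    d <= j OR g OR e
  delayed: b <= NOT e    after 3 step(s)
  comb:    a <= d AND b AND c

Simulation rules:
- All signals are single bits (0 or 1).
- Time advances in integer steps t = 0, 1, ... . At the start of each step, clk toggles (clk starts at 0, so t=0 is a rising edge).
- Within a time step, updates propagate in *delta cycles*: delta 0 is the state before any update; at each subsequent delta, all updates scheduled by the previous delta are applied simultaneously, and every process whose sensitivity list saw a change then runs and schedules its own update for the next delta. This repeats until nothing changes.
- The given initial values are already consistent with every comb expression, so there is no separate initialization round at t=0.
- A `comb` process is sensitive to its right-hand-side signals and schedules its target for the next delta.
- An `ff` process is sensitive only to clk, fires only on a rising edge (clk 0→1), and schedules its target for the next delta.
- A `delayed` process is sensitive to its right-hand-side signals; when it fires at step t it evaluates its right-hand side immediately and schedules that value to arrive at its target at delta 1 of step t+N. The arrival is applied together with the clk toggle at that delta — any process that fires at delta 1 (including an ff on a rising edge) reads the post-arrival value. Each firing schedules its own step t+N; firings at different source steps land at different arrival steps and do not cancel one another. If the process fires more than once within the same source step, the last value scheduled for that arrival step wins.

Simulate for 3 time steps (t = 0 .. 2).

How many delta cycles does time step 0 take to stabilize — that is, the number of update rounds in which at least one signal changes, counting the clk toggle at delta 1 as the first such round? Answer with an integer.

t=0 Δ0: d=1 b=0 a=0 j=0 f=1 clk=0 g=1 e=1 c=1 h=1
  Δ1: clk:0→1
  Δ2: g:1→0
  Δ3: h:1→0
  (3Δ to stable)
t=1 Δ0: d=1 b=0 a=0 j=0 f=1 clk=1 g=0 e=1 c=1 h=0
  Δ1: clk:1→0
  (1Δ to stable)
t=2 Δ0: d=1 b=0 a=0 j=0 f=1 clk=0 g=0 e=1 c=1 h=0
  Δ1: clk:0→1
  (1Δ to stable)

3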